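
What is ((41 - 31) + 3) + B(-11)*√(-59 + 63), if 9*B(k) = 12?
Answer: 47/3 ≈ 15.667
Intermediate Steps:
B(k) = 4/3 (B(k) = (⅑)*12 = 4/3)
((41 - 31) + 3) + B(-11)*√(-59 + 63) = ((41 - 31) + 3) + 4*√(-59 + 63)/3 = (10 + 3) + 4*√4/3 = 13 + (4/3)*2 = 13 + 8/3 = 47/3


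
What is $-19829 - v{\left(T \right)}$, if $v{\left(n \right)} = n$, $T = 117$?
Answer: $-19946$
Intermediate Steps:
$-19829 - v{\left(T \right)} = -19829 - 117 = -19946$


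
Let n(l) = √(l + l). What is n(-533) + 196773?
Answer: 196773 + I*√1066 ≈ 1.9677e+5 + 32.65*I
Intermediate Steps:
n(l) = √2*√l (n(l) = √(2*l) = √2*√l)
n(-533) + 196773 = √2*√(-533) + 196773 = √2*(I*√533) + 196773 = I*√1066 + 196773 = 196773 + I*√1066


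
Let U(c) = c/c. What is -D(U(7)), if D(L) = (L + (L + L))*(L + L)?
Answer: -6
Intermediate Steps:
U(c) = 1
D(L) = 6*L² (D(L) = (L + 2*L)*(2*L) = (3*L)*(2*L) = 6*L²)
-D(U(7)) = -6*1² = -6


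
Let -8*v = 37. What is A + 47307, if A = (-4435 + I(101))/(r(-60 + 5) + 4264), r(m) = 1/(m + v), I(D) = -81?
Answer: 24054124827/508480 ≈ 47306.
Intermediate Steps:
v = -37/8 (v = -1/8*37 = -37/8 ≈ -4.6250)
r(m) = 1/(-37/8 + m) (r(m) = 1/(m - 37/8) = 1/(-37/8 + m))
A = -538533/508480 (A = (-4435 - 81)/(8/(-37 + 8*(-60 + 5)) + 4264) = -4516/(8/(-37 + 8*(-55)) + 4264) = -4516/(8/(-37 - 440) + 4264) = -4516/(8/(-477) + 4264) = -4516/(8*(-1/477) + 4264) = -4516/(-8/477 + 4264) = -4516/2033920/477 = -4516*477/2033920 = -538533/508480 ≈ -1.0591)
A + 47307 = -538533/508480 + 47307 = 24054124827/508480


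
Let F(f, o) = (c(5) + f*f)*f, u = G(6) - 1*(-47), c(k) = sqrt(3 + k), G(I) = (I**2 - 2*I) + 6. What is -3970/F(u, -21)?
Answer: -305690/35153033 + 7940*sqrt(2)/2706783541 ≈ -0.0086918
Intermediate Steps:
G(I) = 6 + I**2 - 2*I
u = 77 (u = (6 + 6**2 - 2*6) - 1*(-47) = (6 + 36 - 12) + 47 = 30 + 47 = 77)
F(f, o) = f*(f**2 + 2*sqrt(2)) (F(f, o) = (sqrt(3 + 5) + f*f)*f = (sqrt(8) + f**2)*f = (2*sqrt(2) + f**2)*f = (f**2 + 2*sqrt(2))*f = f*(f**2 + 2*sqrt(2)))
-3970/F(u, -21) = -3970*1/(77*(77**2 + 2*sqrt(2))) = -3970*1/(77*(5929 + 2*sqrt(2))) = -3970/(456533 + 154*sqrt(2))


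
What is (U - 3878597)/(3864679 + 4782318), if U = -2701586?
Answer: -6580183/8646997 ≈ -0.76098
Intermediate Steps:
(U - 3878597)/(3864679 + 4782318) = (-2701586 - 3878597)/(3864679 + 4782318) = -6580183/8646997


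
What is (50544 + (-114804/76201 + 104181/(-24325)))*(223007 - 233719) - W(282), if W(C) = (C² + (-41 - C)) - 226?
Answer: -143373621276569229/264798475 ≈ -5.4144e+8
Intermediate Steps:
W(C) = -267 + C² - C (W(C) = (-41 + C² - C) - 226 = -267 + C² - C)
(50544 + (-114804/76201 + 104181/(-24325)))*(223007 - 233719) - W(282) = (50544 + (-114804/76201 + 104181/(-24325)))*(223007 - 233719) - (-267 + 282² - 1*282) = (50544 + (-114804*1/76201 + 104181*(-1/24325)))*(-10712) - (-267 + 79524 - 282) = (50544 + (-114804/76201 - 14883/3475))*(-10712) - 1*78975 = (50544 - 1533043383/264798475)*(-10712) - 78975 = (13382441077017/264798475)*(-10712) - 78975 = -143352708817006104/264798475 - 78975 = -143373621276569229/264798475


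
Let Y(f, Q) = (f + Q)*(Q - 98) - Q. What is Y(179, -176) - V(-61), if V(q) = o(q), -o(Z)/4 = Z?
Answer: -890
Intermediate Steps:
o(Z) = -4*Z
V(q) = -4*q
Y(f, Q) = -Q + (-98 + Q)*(Q + f) (Y(f, Q) = (Q + f)*(-98 + Q) - Q = (-98 + Q)*(Q + f) - Q = -Q + (-98 + Q)*(Q + f))
Y(179, -176) - V(-61) = ((-176)² - 99*(-176) - 98*179 - 176*179) - (-4)*(-61) = (30976 + 17424 - 17542 - 31504) - 1*244 = -646 - 244 = -890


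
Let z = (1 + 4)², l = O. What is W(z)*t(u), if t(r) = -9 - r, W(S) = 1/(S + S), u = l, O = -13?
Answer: 2/25 ≈ 0.080000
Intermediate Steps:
l = -13
z = 25 (z = 5² = 25)
u = -13
W(S) = 1/(2*S)
W(z)*t(u) = ((½)/25)*(-9 - 1*(-13)) = ((½)*(1/25))*(-9 + 13) = (1/50)*4 = 2/25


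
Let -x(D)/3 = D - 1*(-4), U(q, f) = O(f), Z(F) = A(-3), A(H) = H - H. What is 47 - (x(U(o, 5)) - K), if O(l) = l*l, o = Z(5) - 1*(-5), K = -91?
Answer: 43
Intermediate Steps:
A(H) = 0
Z(F) = 0
o = 5 (o = 0 - 1*(-5) = 0 + 5 = 5)
O(l) = l²
U(q, f) = f²
x(D) = -12 - 3*D (x(D) = -3*(D - 1*(-4)) = -3*(D + 4) = -3*(4 + D) = -12 - 3*D)
47 - (x(U(o, 5)) - K) = 47 - ((-12 - 3*5²) - 1*(-91)) = 47 - ((-12 - 3*25) + 91) = 47 - ((-12 - 75) + 91) = 47 - (-87 + 91) = 47 - 1*4 = 47 - 4 = 43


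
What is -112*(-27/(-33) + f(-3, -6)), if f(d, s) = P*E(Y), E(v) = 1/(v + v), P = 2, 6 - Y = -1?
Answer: -1184/11 ≈ -107.64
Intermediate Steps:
Y = 7 (Y = 6 - 1*(-1) = 6 + 1 = 7)
E(v) = 1/(2*v)
f(d, s) = ⅐ (f(d, s) = 2*((½)/7) = 2*((½)*(⅐)) = 2*(1/14) = ⅐)
-112*(-27/(-33) + f(-3, -6)) = -112*(-27/(-33) + ⅐) = -112*(-27*(-1/33) + ⅐) = -112*(9/11 + ⅐) = -112*74/77 = -1184/11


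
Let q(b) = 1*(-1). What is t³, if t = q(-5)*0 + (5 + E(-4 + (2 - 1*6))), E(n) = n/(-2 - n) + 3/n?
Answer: 493039/13824 ≈ 35.665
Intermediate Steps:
E(n) = 3/n + n/(-2 - n)
q(b) = -1
t = 79/24 (t = -1*0 + (5 + (6 - (-4 + (2 - 1*6))² + 3*(-4 + (2 - 1*6)))/((-4 + (2 - 1*6))*(2 + (-4 + (2 - 1*6))))) = 0 + (5 + (6 - (-4 + (2 - 6))² + 3*(-4 + (2 - 6)))/((-4 + (2 - 6))*(2 + (-4 + (2 - 6))))) = 0 + (5 + (6 - (-4 - 4)² + 3*(-4 - 4))/((-4 - 4)*(2 + (-4 - 4)))) = 0 + (5 + (6 - 1*(-8)² + 3*(-8))/((-8)*(2 - 8))) = 0 + (5 - ⅛*(6 - 1*64 - 24)/(-6)) = 0 + (5 - ⅛*(-⅙)*(6 - 64 - 24)) = 0 + (5 - ⅛*(-⅙)*(-82)) = 0 + (5 - 41/24) = 0 + 79/24 = 79/24 ≈ 3.2917)
t³ = (79/24)³ = 493039/13824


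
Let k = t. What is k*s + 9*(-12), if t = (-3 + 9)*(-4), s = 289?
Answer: -7044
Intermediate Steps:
t = -24 (t = 6*(-4) = -24)
k = -24
k*s + 9*(-12) = -24*289 + 9*(-12) = -6936 - 108 = -7044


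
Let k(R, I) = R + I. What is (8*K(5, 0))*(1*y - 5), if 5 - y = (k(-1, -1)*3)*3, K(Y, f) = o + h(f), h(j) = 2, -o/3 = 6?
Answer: -2304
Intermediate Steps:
o = -18 (o = -3*6 = -18)
k(R, I) = I + R
K(Y, f) = -16 (K(Y, f) = -18 + 2 = -16)
y = 23 (y = 5 - (-1 - 1)*3*3 = 5 - (-2*3)*3 = 5 - (-6)*3 = 5 - 1*(-18) = 5 + 18 = 23)
(8*K(5, 0))*(1*y - 5) = (8*(-16))*(1*23 - 5) = -128*(23 - 5) = -128*18 = -2304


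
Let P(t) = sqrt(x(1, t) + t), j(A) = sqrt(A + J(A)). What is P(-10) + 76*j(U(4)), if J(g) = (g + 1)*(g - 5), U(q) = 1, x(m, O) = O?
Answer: 2*I*(sqrt(5) + 38*sqrt(7)) ≈ 205.55*I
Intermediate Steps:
J(g) = (1 + g)*(-5 + g)
j(A) = sqrt(-5 + A**2 - 3*A) (j(A) = sqrt(A + (-5 + A**2 - 4*A)) = sqrt(-5 + A**2 - 3*A))
P(t) = sqrt(2)*sqrt(t) (P(t) = sqrt(t + t) = sqrt(2*t) = sqrt(2)*sqrt(t))
P(-10) + 76*j(U(4)) = sqrt(2)*sqrt(-10) + 76*sqrt(-5 + 1**2 - 3*1) = sqrt(2)*(I*sqrt(10)) + 76*sqrt(-5 + 1 - 3) = 2*I*sqrt(5) + 76*sqrt(-7) = 2*I*sqrt(5) + 76*(I*sqrt(7)) = 2*I*sqrt(5) + 76*I*sqrt(7)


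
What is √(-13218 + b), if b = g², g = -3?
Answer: I*√13209 ≈ 114.93*I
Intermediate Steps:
b = 9 (b = (-3)² = 9)
√(-13218 + b) = √(-13218 + 9) = √(-13209) = I*√13209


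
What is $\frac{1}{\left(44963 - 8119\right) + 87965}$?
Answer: $\frac{1}{124809} \approx 8.0122 \cdot 10^{-6}$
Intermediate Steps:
$\frac{1}{\left(44963 - 8119\right) + 87965} = \frac{1}{36844 + 87965} = \frac{1}{124809}$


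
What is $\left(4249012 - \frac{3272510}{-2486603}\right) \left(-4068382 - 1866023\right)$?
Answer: $- \frac{62700604413148556130}{2486603} \approx -2.5215 \cdot 10^{13}$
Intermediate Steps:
$\left(4249012 - \frac{3272510}{-2486603}\right) \left(-4068382 - 1866023\right) = \left(4249012 - - \frac{3272510}{2486603}\right) \left(-5934405\right) = \left(4249012 + \frac{3272510}{2486603}\right) \left(-5934405\right) = \frac{10565609258746}{2486603} \left(-5934405\right) = - \frac{62700604413148556130}{2486603}$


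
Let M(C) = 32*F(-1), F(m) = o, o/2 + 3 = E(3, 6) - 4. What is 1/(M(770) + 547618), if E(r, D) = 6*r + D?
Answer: 1/548706 ≈ 1.8225e-6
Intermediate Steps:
E(r, D) = D + 6*r
o = 34 (o = -6 + 2*((6 + 6*3) - 4) = -6 + 2*((6 + 18) - 4) = -6 + 2*(24 - 4) = -6 + 2*20 = -6 + 40 = 34)
F(m) = 34
M(C) = 1088 (M(C) = 32*34 = 1088)
1/(M(770) + 547618) = 1/(1088 + 547618) = 1/548706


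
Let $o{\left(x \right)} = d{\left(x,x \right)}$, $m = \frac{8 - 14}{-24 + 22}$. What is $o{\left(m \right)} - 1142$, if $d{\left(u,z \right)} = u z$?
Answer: $-1133$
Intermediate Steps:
$m = 3$ ($m = - \frac{6}{-2} = \left(-6\right) \left(- \frac{1}{2}\right) = 3$)
$o{\left(x \right)} = x^{2}$ ($o{\left(x \right)} = x x = x^{2}$)
$o{\left(m \right)} - 1142 = 3^{2} - 1142 = 9 - 1142 = -1133$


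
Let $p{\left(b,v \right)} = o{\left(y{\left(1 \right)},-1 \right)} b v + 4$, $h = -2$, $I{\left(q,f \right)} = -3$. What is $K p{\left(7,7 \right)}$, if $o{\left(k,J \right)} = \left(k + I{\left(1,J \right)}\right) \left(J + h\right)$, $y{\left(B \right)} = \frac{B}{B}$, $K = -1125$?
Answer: $-335250$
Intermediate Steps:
$y{\left(B \right)} = 1$
$o{\left(k,J \right)} = \left(-3 + k\right) \left(-2 + J\right)$ ($o{\left(k,J \right)} = \left(k - 3\right) \left(J - 2\right) = \left(-3 + k\right) \left(-2 + J\right)$)
$p{\left(b,v \right)} = 4 + 6 b v$ ($p{\left(b,v \right)} = \left(6 - -3 - 2 - 1\right) b v + 4 = \left(6 + 3 - 2 - 1\right) b v + 4 = 6 b v + 4 = 4 + 6 b v$)
$K p{\left(7,7 \right)} = - 1125 \left(4 + 6 \cdot 7 \cdot 7\right) = - 1125 \left(4 + 294\right) = \left(-1125\right) 298 = -335250$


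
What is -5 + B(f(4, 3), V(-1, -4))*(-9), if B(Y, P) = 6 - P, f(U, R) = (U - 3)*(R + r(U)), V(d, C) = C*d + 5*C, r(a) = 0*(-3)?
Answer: -203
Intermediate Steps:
r(a) = 0
V(d, C) = 5*C + C*d
f(U, R) = R*(-3 + U) (f(U, R) = (U - 3)*(R + 0) = (-3 + U)*R = R*(-3 + U))
-5 + B(f(4, 3), V(-1, -4))*(-9) = -5 + (6 - (-4)*(5 - 1))*(-9) = -5 + (6 - (-4)*4)*(-9) = -5 + (6 - 1*(-16))*(-9) = -5 + (6 + 16)*(-9) = -5 + 22*(-9) = -5 - 198 = -203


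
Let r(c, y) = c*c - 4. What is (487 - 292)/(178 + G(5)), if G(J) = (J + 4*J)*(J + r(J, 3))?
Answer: 65/276 ≈ 0.23551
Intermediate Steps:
r(c, y) = -4 + c² (r(c, y) = c² - 4 = -4 + c²)
G(J) = 5*J*(-4 + J + J²) (G(J) = (J + 4*J)*(J + (-4 + J²)) = (5*J)*(-4 + J + J²) = 5*J*(-4 + J + J²))
(487 - 292)/(178 + G(5)) = (487 - 292)/(178 + 5*5*(-4 + 5 + 5²)) = 195/(178 + 5*5*(-4 + 5 + 25)) = 195/(178 + 5*5*26) = 195/(178 + 650) = 195/828 = 195*(1/828) = 65/276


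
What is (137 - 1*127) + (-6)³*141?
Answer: -30446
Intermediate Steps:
(137 - 1*127) + (-6)³*141 = (137 - 127) - 216*141 = 10 - 30456 = -30446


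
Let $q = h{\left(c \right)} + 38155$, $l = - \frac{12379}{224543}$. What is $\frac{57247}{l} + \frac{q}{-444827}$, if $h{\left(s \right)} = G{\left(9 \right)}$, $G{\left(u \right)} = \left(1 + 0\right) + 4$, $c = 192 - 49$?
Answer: $- \frac{5717990497757707}{5506513433} \approx -1.0384 \cdot 10^{6}$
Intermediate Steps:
$l = - \frac{12379}{224543}$ ($l = \left(-12379\right) \frac{1}{224543} = - \frac{12379}{224543} \approx -0.05513$)
$c = 143$
$G{\left(u \right)} = 5$ ($G{\left(u \right)} = 1 + 4 = 5$)
$h{\left(s \right)} = 5$
$q = 38160$ ($q = 5 + 38155 = 38160$)
$\frac{57247}{l} + \frac{q}{-444827} = \frac{57247}{- \frac{12379}{224543}} + \frac{38160}{-444827} = 57247 \left(- \frac{224543}{12379}\right) + 38160 \left(- \frac{1}{444827}\right) = - \frac{12854413121}{12379} - \frac{38160}{444827} = - \frac{5717990497757707}{5506513433}$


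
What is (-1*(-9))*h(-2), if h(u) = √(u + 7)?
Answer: 9*√5 ≈ 20.125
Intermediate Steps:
h(u) = √(7 + u)
(-1*(-9))*h(-2) = (-1*(-9))*√(7 - 2) = 9*√5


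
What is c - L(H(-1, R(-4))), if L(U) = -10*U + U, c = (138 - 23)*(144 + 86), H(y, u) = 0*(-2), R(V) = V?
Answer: 26450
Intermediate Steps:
H(y, u) = 0
c = 26450 (c = 115*230 = 26450)
L(U) = -9*U
c - L(H(-1, R(-4))) = 26450 - (-9)*0 = 26450 - 1*0 = 26450 + 0 = 26450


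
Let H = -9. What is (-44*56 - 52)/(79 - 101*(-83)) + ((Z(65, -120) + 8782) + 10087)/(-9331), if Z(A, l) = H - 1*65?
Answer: -13037149/5639923 ≈ -2.3116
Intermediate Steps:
Z(A, l) = -74 (Z(A, l) = -9 - 1*65 = -9 - 65 = -74)
(-44*56 - 52)/(79 - 101*(-83)) + ((Z(65, -120) + 8782) + 10087)/(-9331) = (-44*56 - 52)/(79 - 101*(-83)) + ((-74 + 8782) + 10087)/(-9331) = (-2464 - 52)/(79 + 8383) + (8708 + 10087)*(-1/9331) = -2516/8462 + 18795*(-1/9331) = -2516*1/8462 - 2685/1333 = -1258/4231 - 2685/1333 = -13037149/5639923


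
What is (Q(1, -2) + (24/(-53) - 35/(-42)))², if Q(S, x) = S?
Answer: 192721/101124 ≈ 1.9058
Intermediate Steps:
(Q(1, -2) + (24/(-53) - 35/(-42)))² = (1 + (24/(-53) - 35/(-42)))² = (1 + (24*(-1/53) - 35*(-1/42)))² = (1 + (-24/53 + ⅚))² = (1 + 121/318)² = (439/318)² = 192721/101124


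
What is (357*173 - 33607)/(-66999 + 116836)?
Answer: 28154/49837 ≈ 0.56492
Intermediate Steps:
(357*173 - 33607)/(-66999 + 116836) = (61761 - 33607)/49837 = 28154*(1/49837) = 28154/49837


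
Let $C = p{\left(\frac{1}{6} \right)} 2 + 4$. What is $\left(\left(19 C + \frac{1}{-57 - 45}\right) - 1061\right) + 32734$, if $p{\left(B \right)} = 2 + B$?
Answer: $\frac{1082265}{34} \approx 31831.0$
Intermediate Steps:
$C = \frac{25}{3}$ ($C = \left(2 + \frac{1}{6}\right) 2 + 4 = \frac{13}{6} \cdot 2 + 4 = \frac{13}{3} + 4 = \frac{25}{3} \approx 8.3333$)
$\left(\left(19 C + \frac{1}{-57 - 45}\right) - 1061\right) + 32734 = \left(\left(19 \cdot \frac{25}{3} + \frac{1}{-57 - 45}\right) - 1061\right) + 32734 = \left(\left(\frac{475}{3} + \frac{1}{-57 - 45}\right) - 1061\right) + 32734 = \left(\left(\frac{475}{3} + \frac{1}{-102}\right) - 1061\right) + 32734 = \left(\left(\frac{475}{3} - \frac{1}{102}\right) - 1061\right) + 32734 = \left(\frac{5383}{34} - 1061\right) + 32734 = - \frac{30691}{34} + 32734 = \frac{1082265}{34}$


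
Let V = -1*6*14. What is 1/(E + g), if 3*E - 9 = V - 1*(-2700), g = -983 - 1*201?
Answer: -1/309 ≈ -0.0032362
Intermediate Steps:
g = -1184 (g = -983 - 201 = -1184)
V = -84 (V = -6*14 = -84)
E = 875 (E = 3 + (-84 - 1*(-2700))/3 = 3 + (-84 + 2700)/3 = 3 + (1/3)*2616 = 3 + 872 = 875)
1/(E + g) = 1/(875 - 1184) = 1/(-309) = -1/309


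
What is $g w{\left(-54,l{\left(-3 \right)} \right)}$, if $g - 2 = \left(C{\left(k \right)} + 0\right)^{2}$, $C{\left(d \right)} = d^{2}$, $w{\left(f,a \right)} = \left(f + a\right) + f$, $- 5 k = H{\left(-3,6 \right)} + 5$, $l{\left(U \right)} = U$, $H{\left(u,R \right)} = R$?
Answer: $- \frac{1763901}{625} \approx -2822.2$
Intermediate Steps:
$k = - \frac{11}{5}$ ($k = - \frac{6 + 5}{5} = \left(- \frac{1}{5}\right) 11 = - \frac{11}{5} \approx -2.2$)
$w{\left(f,a \right)} = a + 2 f$ ($w{\left(f,a \right)} = \left(a + f\right) + f = a + 2 f$)
$g = \frac{15891}{625}$ ($g = 2 + \left(\left(- \frac{11}{5}\right)^{2} + 0\right)^{2} = 2 + \left(\frac{121}{25} + 0\right)^{2} = 2 + \left(\frac{121}{25}\right)^{2} = 2 + \frac{14641}{625} = \frac{15891}{625} \approx 25.426$)
$g w{\left(-54,l{\left(-3 \right)} \right)} = \frac{15891 \left(-3 + 2 \left(-54\right)\right)}{625} = \frac{15891 \left(-3 - 108\right)}{625} = \frac{15891}{625} \left(-111\right) = - \frac{1763901}{625}$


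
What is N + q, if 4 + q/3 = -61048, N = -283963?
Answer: -467119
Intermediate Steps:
q = -183156 (q = -12 + 3*(-61048) = -12 - 183144 = -183156)
N + q = -283963 - 183156 = -467119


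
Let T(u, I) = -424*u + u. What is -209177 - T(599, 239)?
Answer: 44200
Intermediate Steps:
T(u, I) = -423*u
-209177 - T(599, 239) = -209177 - (-423)*599 = -209177 - 1*(-253377) = -209177 + 253377 = 44200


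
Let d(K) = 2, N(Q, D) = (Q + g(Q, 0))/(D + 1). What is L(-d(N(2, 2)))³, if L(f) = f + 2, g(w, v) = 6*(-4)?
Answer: 0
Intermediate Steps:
g(w, v) = -24
N(Q, D) = (-24 + Q)/(1 + D) (N(Q, D) = (Q - 24)/(D + 1) = (-24 + Q)/(1 + D))
L(f) = 2 + f
L(-d(N(2, 2)))³ = (2 - 1*2)³ = (2 - 2)³ = 0³ = 0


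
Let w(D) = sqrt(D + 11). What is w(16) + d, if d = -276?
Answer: -276 + 3*sqrt(3) ≈ -270.80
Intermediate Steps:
w(D) = sqrt(11 + D)
w(16) + d = sqrt(11 + 16) - 276 = sqrt(27) - 276 = 3*sqrt(3) - 276 = -276 + 3*sqrt(3)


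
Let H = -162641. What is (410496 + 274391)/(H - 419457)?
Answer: -684887/582098 ≈ -1.1766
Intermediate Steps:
(410496 + 274391)/(H - 419457) = (410496 + 274391)/(-162641 - 419457) = 684887/(-582098) = 684887*(-1/582098) = -684887/582098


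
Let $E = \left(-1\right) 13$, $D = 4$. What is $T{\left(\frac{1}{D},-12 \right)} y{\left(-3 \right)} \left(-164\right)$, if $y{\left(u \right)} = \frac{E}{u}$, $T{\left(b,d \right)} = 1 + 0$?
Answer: $- \frac{2132}{3} \approx -710.67$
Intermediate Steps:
$T{\left(b,d \right)} = 1$
$E = -13$
$y{\left(u \right)} = - \frac{13}{u}$
$T{\left(\frac{1}{D},-12 \right)} y{\left(-3 \right)} \left(-164\right) = 1 \left(- \frac{13}{-3}\right) \left(-164\right) = 1 \left(\left(-13\right) \left(- \frac{1}{3}\right)\right) \left(-164\right) = 1 \cdot \frac{13}{3} \left(-164\right) = \frac{13}{3} \left(-164\right) = - \frac{2132}{3}$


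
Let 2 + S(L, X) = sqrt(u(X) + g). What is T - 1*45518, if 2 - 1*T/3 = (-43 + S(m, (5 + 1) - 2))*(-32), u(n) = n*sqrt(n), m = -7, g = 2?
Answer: -49832 + 96*sqrt(10) ≈ -49528.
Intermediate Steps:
u(n) = n**(3/2)
S(L, X) = -2 + sqrt(2 + X**(3/2)) (S(L, X) = -2 + sqrt(X**(3/2) + 2) = -2 + sqrt(2 + X**(3/2)))
T = -4314 + 96*sqrt(10) (T = 6 - 3*(-43 + (-2 + sqrt(2 + ((5 + 1) - 2)**(3/2))))*(-32) = 6 - 3*(-43 + (-2 + sqrt(2 + (6 - 2)**(3/2))))*(-32) = 6 - 3*(-43 + (-2 + sqrt(2 + 4**(3/2))))*(-32) = 6 - 3*(-43 + (-2 + sqrt(2 + 8)))*(-32) = 6 - 3*(-43 + (-2 + sqrt(10)))*(-32) = 6 - 3*(-45 + sqrt(10))*(-32) = 6 - 3*(1440 - 32*sqrt(10)) = 6 + (-4320 + 96*sqrt(10)) = -4314 + 96*sqrt(10) ≈ -4010.4)
T - 1*45518 = (-4314 + 96*sqrt(10)) - 1*45518 = (-4314 + 96*sqrt(10)) - 45518 = -49832 + 96*sqrt(10)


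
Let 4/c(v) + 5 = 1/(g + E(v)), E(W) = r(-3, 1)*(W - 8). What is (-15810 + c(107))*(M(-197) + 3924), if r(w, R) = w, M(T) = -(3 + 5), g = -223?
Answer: -161041153240/2601 ≈ -6.1915e+7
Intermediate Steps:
M(T) = -8 (M(T) = -1*8 = -8)
E(W) = 24 - 3*W (E(W) = -3*(W - 8) = -3*(-8 + W) = 24 - 3*W)
c(v) = 4/(-5 + 1/(-199 - 3*v)) (c(v) = 4/(-5 + 1/(-223 + (24 - 3*v))) = 4/(-5 + 1/(-199 - 3*v)))
(-15810 + c(107))*(M(-197) + 3924) = (-15810 + 4*(199 + 3*107)/(3*(-332 - 5*107)))*(-8 + 3924) = (-15810 + 4*(199 + 321)/(3*(-332 - 535)))*3916 = (-15810 + (4/3)*520/(-867))*3916 = (-15810 + (4/3)*(-1/867)*520)*3916 = (-15810 - 2080/2601)*3916 = -41123890/2601*3916 = -161041153240/2601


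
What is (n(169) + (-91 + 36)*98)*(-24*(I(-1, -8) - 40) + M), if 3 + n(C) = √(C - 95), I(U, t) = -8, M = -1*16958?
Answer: 85241758 - 15806*√74 ≈ 8.5106e+7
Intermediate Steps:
M = -16958
n(C) = -3 + √(-95 + C) (n(C) = -3 + √(C - 95) = -3 + √(-95 + C))
(n(169) + (-91 + 36)*98)*(-24*(I(-1, -8) - 40) + M) = ((-3 + √(-95 + 169)) + (-91 + 36)*98)*(-24*(-8 - 40) - 16958) = ((-3 + √74) - 55*98)*(-24*(-48) - 16958) = ((-3 + √74) - 5390)*(1152 - 16958) = (-5393 + √74)*(-15806) = 85241758 - 15806*√74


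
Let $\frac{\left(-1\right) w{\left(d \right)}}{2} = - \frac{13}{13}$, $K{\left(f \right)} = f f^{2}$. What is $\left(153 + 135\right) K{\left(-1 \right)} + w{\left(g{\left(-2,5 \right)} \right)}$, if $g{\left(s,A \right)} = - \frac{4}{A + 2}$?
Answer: $-286$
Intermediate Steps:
$g{\left(s,A \right)} = - \frac{4}{2 + A}$
$K{\left(f \right)} = f^{3}$
$w{\left(d \right)} = 2$ ($w{\left(d \right)} = - 2 \left(- \frac{13}{13}\right) = - 2 \left(\left(-13\right) \frac{1}{13}\right) = \left(-2\right) \left(-1\right) = 2$)
$\left(153 + 135\right) K{\left(-1 \right)} + w{\left(g{\left(-2,5 \right)} \right)} = \left(153 + 135\right) \left(-1\right)^{3} + 2 = 288 \left(-1\right) + 2 = -288 + 2 = -286$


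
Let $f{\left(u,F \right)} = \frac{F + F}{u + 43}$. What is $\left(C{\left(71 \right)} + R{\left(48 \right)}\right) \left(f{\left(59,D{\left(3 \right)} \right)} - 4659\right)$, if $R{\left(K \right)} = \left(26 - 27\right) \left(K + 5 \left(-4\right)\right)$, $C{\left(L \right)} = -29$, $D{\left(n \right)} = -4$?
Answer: $\frac{4514647}{17} \approx 2.6557 \cdot 10^{5}$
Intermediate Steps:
$f{\left(u,F \right)} = \frac{2 F}{43 + u}$
$R{\left(K \right)} = 20 - K$ ($R{\left(K \right)} = - (K - 20) = - (-20 + K) = 20 - K$)
$\left(C{\left(71 \right)} + R{\left(48 \right)}\right) \left(f{\left(59,D{\left(3 \right)} \right)} - 4659\right) = \left(-29 + \left(20 - 48\right)\right) \left(2 \left(-4\right) \frac{1}{43 + 59} - 4659\right) = \left(-29 + \left(20 - 48\right)\right) \left(2 \left(-4\right) \frac{1}{102} - 4659\right) = \left(-29 - 28\right) \left(2 \left(-4\right) \frac{1}{102} - 4659\right) = - 57 \left(- \frac{4}{51} - 4659\right) = \left(-57\right) \left(- \frac{237613}{51}\right) = \frac{4514647}{17}$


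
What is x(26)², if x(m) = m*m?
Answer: 456976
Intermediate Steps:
x(m) = m²
x(26)² = (26²)² = 676² = 456976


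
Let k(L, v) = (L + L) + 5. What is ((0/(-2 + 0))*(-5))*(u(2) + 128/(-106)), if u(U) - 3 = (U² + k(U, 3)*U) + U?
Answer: 0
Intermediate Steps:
k(L, v) = 5 + 2*L (k(L, v) = 2*L + 5 = 5 + 2*L)
u(U) = 3 + U + U² + U*(5 + 2*U) (u(U) = 3 + ((U² + (5 + 2*U)*U) + U) = 3 + ((U² + U*(5 + 2*U)) + U) = 3 + (U + U² + U*(5 + 2*U)) = 3 + U + U² + U*(5 + 2*U))
((0/(-2 + 0))*(-5))*(u(2) + 128/(-106)) = ((0/(-2 + 0))*(-5))*((3 + 3*2² + 6*2) + 128/(-106)) = ((0/(-2))*(-5))*((3 + 3*4 + 12) + 128*(-1/106)) = (-½*0*(-5))*((3 + 12 + 12) - 64/53) = (0*(-5))*(27 - 64/53) = 0*(1367/53) = 0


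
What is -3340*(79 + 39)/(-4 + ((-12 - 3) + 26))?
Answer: -394120/7 ≈ -56303.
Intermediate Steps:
-3340*(79 + 39)/(-4 + ((-12 - 3) + 26)) = -394120/(-4 + (-15 + 26)) = -394120/(-4 + 11) = -394120/7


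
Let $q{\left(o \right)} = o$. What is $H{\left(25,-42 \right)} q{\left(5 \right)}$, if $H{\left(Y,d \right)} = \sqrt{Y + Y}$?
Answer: $25 \sqrt{2} \approx 35.355$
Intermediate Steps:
$H{\left(Y,d \right)} = \sqrt{2} \sqrt{Y}$ ($H{\left(Y,d \right)} = \sqrt{2 Y} = \sqrt{2} \sqrt{Y}$)
$H{\left(25,-42 \right)} q{\left(5 \right)} = \sqrt{2} \sqrt{25} \cdot 5 = \sqrt{2} \cdot 5 \cdot 5 = 5 \sqrt{2} \cdot 5 = 25 \sqrt{2}$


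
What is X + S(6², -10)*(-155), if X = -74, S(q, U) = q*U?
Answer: 55726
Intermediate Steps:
S(q, U) = U*q
X + S(6², -10)*(-155) = -74 - 10*6²*(-155) = -74 - 10*36*(-155) = -74 - 360*(-155) = -74 + 55800 = 55726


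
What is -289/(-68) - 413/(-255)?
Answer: 5987/1020 ≈ 5.8696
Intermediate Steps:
-289/(-68) - 413/(-255) = -289*(-1/68) - 413*(-1/255) = 17/4 + 413/255 = 5987/1020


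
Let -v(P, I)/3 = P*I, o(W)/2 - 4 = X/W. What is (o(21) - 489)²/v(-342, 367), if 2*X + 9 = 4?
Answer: 51065618/83027511 ≈ 0.61504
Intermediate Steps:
X = -5/2 (X = -9/2 + (½)*4 = -9/2 + 2 = -5/2 ≈ -2.5000)
o(W) = 8 - 5/W (o(W) = 8 + 2*(-5/(2*W)) = 8 - 5/W)
v(P, I) = -3*I*P (v(P, I) = -3*P*I = -3*I*P)
(o(21) - 489)²/v(-342, 367) = ((8 - 5/21) - 489)²/((-3*367*(-342))) = ((8 - 5*1/21) - 489)²/376542 = ((8 - 5/21) - 489)²*(1/376542) = (163/21 - 489)²*(1/376542) = (-10106/21)²*(1/376542) = (102131236/441)*(1/376542) = 51065618/83027511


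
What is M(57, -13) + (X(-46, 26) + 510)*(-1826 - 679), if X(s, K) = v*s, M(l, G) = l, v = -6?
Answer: -1968873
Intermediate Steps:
X(s, K) = -6*s
M(57, -13) + (X(-46, 26) + 510)*(-1826 - 679) = 57 + (-6*(-46) + 510)*(-1826 - 679) = 57 + (276 + 510)*(-2505) = 57 + 786*(-2505) = 57 - 1968930 = -1968873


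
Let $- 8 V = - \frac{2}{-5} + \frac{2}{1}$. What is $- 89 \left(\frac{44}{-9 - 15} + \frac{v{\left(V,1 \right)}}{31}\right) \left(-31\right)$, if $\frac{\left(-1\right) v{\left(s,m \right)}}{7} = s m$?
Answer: $- \frac{73069}{15} \approx -4871.3$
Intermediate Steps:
$V = - \frac{3}{10}$ ($V = - \frac{- \frac{2}{-5} + \frac{2}{1}}{8} = - \frac{\left(-2\right) \left(- \frac{1}{5}\right) + 2 \cdot 1}{8} = - \frac{\frac{2}{5} + 2}{8} = \left(- \frac{1}{8}\right) \frac{12}{5} = - \frac{3}{10} \approx -0.3$)
$v{\left(s,m \right)} = - 7 m s$ ($v{\left(s,m \right)} = - 7 s m = - 7 m s$)
$- 89 \left(\frac{44}{-9 - 15} + \frac{v{\left(V,1 \right)}}{31}\right) \left(-31\right) = - 89 \left(\frac{44}{-9 - 15} + \frac{\left(-7\right) 1 \left(- \frac{3}{10}\right)}{31}\right) \left(-31\right) = - 89 \left(\frac{44}{-24} + \frac{21}{10} \cdot \frac{1}{31}\right) \left(-31\right) = - 89 \left(44 \left(- \frac{1}{24}\right) + \frac{21}{310}\right) \left(-31\right) = - 89 \left(- \frac{11}{6} + \frac{21}{310}\right) \left(-31\right) = \left(-89\right) \left(- \frac{821}{465}\right) \left(-31\right) = \frac{73069}{465} \left(-31\right) = - \frac{73069}{15}$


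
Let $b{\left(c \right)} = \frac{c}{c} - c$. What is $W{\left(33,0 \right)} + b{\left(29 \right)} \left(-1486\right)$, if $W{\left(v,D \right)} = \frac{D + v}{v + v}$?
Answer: $\frac{83217}{2} \approx 41609.0$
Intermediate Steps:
$b{\left(c \right)} = 1 - c$
$W{\left(v,D \right)} = \frac{D + v}{2 v}$
$W{\left(33,0 \right)} + b{\left(29 \right)} \left(-1486\right) = \frac{0 + 33}{2 \cdot 33} + \left(1 - 29\right) \left(-1486\right) = \frac{1}{2} \cdot \frac{1}{33} \cdot 33 + \left(1 - 29\right) \left(-1486\right) = \frac{1}{2} - -41608 = \frac{1}{2} + 41608 = \frac{83217}{2}$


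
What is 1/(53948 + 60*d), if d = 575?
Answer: 1/88448 ≈ 1.1306e-5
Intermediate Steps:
1/(53948 + 60*d) = 1/(53948 + 60*575) = 1/(53948 + 34500) = 1/88448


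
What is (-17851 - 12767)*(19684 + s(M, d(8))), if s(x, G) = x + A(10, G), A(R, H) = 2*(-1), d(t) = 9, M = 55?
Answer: -604307466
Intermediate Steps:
A(R, H) = -2
s(x, G) = -2 + x (s(x, G) = x - 2 = -2 + x)
(-17851 - 12767)*(19684 + s(M, d(8))) = (-17851 - 12767)*(19684 + (-2 + 55)) = -30618*(19684 + 53) = -30618*19737 = -604307466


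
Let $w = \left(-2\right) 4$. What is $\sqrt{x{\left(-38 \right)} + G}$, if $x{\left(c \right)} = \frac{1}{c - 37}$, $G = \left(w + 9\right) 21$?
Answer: $\frac{\sqrt{4722}}{15} \approx 4.5811$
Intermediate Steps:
$w = -8$
$G = 21$ ($G = \left(-8 + 9\right) 21 = 1 \cdot 21 = 21$)
$x{\left(c \right)} = \frac{1}{-37 + c}$
$\sqrt{x{\left(-38 \right)} + G} = \sqrt{\frac{1}{-37 - 38} + 21} = \sqrt{\frac{1}{-75} + 21} = \sqrt{- \frac{1}{75} + 21} = \sqrt{\frac{1574}{75}} = \frac{\sqrt{4722}}{15}$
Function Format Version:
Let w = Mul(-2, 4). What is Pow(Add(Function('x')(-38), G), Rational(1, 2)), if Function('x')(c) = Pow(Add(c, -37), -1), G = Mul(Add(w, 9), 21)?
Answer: Mul(Rational(1, 15), Pow(4722, Rational(1, 2))) ≈ 4.5811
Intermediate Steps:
w = -8
G = 21 (G = Mul(Add(-8, 9), 21) = Mul(1, 21) = 21)
Function('x')(c) = Pow(Add(-37, c), -1)
Pow(Add(Function('x')(-38), G), Rational(1, 2)) = Pow(Add(Pow(Add(-37, -38), -1), 21), Rational(1, 2)) = Pow(Add(Pow(-75, -1), 21), Rational(1, 2)) = Pow(Add(Rational(-1, 75), 21), Rational(1, 2)) = Pow(Rational(1574, 75), Rational(1, 2)) = Mul(Rational(1, 15), Pow(4722, Rational(1, 2)))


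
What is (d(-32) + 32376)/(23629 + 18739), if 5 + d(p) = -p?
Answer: 32403/42368 ≈ 0.76480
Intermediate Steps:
d(p) = -5 - p
(d(-32) + 32376)/(23629 + 18739) = ((-5 - 1*(-32)) + 32376)/(23629 + 18739) = ((-5 + 32) + 32376)/42368 = (27 + 32376)*(1/42368) = 32403*(1/42368) = 32403/42368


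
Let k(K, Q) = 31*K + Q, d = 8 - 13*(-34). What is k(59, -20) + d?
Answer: 2259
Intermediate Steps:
d = 450 (d = 8 + 442 = 450)
k(K, Q) = Q + 31*K
k(59, -20) + d = (-20 + 31*59) + 450 = (-20 + 1829) + 450 = 1809 + 450 = 2259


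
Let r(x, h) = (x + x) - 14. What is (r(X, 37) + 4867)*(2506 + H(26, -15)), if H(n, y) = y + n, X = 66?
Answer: 12547245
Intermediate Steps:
r(x, h) = -14 + 2*x (r(x, h) = 2*x - 14 = -14 + 2*x)
H(n, y) = n + y
(r(X, 37) + 4867)*(2506 + H(26, -15)) = ((-14 + 2*66) + 4867)*(2506 + (26 - 15)) = ((-14 + 132) + 4867)*(2506 + 11) = (118 + 4867)*2517 = 4985*2517 = 12547245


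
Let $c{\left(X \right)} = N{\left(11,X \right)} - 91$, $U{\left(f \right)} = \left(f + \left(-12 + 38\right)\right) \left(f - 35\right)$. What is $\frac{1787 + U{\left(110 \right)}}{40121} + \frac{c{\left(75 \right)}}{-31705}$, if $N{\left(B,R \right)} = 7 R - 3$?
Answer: $\frac{362755684}{1272036305} \approx 0.28518$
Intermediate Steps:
$N{\left(B,R \right)} = -3 + 7 R$
$U{\left(f \right)} = \left(-35 + f\right) \left(26 + f\right)$ ($U{\left(f \right)} = \left(f + 26\right) \left(-35 + f\right) = \left(26 + f\right) \left(-35 + f\right) = \left(-35 + f\right) \left(26 + f\right)$)
$c{\left(X \right)} = -94 + 7 X$ ($c{\left(X \right)} = \left(-3 + 7 X\right) - 91 = -94 + 7 X$)
$\frac{1787 + U{\left(110 \right)}}{40121} + \frac{c{\left(75 \right)}}{-31705} = \frac{1787 - \left(1900 - 12100\right)}{40121} + \frac{-94 + 7 \cdot 75}{-31705} = \left(1787 - -10200\right) \frac{1}{40121} + \left(-94 + 525\right) \left(- \frac{1}{31705}\right) = \left(1787 + 10200\right) \frac{1}{40121} + 431 \left(- \frac{1}{31705}\right) = 11987 \cdot \frac{1}{40121} - \frac{431}{31705} = \frac{11987}{40121} - \frac{431}{31705} = \frac{362755684}{1272036305}$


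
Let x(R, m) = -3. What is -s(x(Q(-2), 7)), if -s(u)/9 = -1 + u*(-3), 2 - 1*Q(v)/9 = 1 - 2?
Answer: 72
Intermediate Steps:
Q(v) = 27 (Q(v) = 18 - 9*(1 - 2) = 18 - 9*(-1) = 18 + 9 = 27)
s(u) = 9 + 27*u (s(u) = -9*(-1 + u*(-3)) = -9*(-1 - 3*u) = 9 + 27*u)
-s(x(Q(-2), 7)) = -(9 + 27*(-3)) = -(9 - 81) = -1*(-72) = 72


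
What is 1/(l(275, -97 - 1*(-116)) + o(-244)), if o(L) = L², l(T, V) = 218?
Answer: 1/59754 ≈ 1.6735e-5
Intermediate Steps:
1/(l(275, -97 - 1*(-116)) + o(-244)) = 1/(218 + (-244)²) = 1/(218 + 59536) = 1/59754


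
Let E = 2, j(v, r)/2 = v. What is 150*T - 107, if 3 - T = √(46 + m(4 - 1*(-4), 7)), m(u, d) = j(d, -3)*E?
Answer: 343 - 150*√74 ≈ -947.35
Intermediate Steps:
j(v, r) = 2*v
m(u, d) = 4*d (m(u, d) = (2*d)*2 = 4*d)
T = 3 - √74 (T = 3 - √(46 + 4*7) = 3 - √(46 + 28) = 3 - √74 ≈ -5.6023)
150*T - 107 = 150*(3 - √74) - 107 = (450 - 150*√74) - 107 = 343 - 150*√74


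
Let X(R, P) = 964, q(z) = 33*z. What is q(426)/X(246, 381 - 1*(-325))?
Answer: 7029/482 ≈ 14.583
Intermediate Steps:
q(426)/X(246, 381 - 1*(-325)) = (33*426)/964 = 14058*(1/964) = 7029/482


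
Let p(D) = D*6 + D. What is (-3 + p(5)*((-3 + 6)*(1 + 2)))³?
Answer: 30371328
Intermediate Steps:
p(D) = 7*D (p(D) = 6*D + D = 7*D)
(-3 + p(5)*((-3 + 6)*(1 + 2)))³ = (-3 + (7*5)*((-3 + 6)*(1 + 2)))³ = (-3 + 35*(3*3))³ = (-3 + 35*9)³ = (-3 + 315)³ = 312³ = 30371328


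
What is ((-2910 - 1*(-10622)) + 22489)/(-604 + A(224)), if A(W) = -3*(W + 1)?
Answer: -30201/1279 ≈ -23.613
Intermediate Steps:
A(W) = -3 - 3*W (A(W) = -3*(1 + W) = -3 - 3*W)
((-2910 - 1*(-10622)) + 22489)/(-604 + A(224)) = ((-2910 - 1*(-10622)) + 22489)/(-604 + (-3 - 3*224)) = ((-2910 + 10622) + 22489)/(-604 + (-3 - 672)) = (7712 + 22489)/(-604 - 675) = 30201/(-1279) = 30201*(-1/1279) = -30201/1279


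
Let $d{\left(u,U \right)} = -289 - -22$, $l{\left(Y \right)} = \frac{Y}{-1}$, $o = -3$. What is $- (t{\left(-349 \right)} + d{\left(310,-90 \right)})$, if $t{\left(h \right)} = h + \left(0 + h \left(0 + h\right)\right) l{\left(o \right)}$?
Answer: $-364787$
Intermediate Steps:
$l{\left(Y \right)} = - Y$ ($l{\left(Y \right)} = Y \left(-1\right) = - Y$)
$d{\left(u,U \right)} = -267$ ($d{\left(u,U \right)} = -289 + 22 = -267$)
$t{\left(h \right)} = h + 3 h^{2}$ ($t{\left(h \right)} = h + \left(0 + h \left(0 + h\right)\right) \left(\left(-1\right) \left(-3\right)\right) = h + \left(0 + h h\right) 3 = h + \left(0 + h^{2}\right) 3 = h + h^{2} \cdot 3 = h + 3 h^{2}$)
$- (t{\left(-349 \right)} + d{\left(310,-90 \right)}) = - (- 349 \left(1 + 3 \left(-349\right)\right) - 267) = - (- 349 \left(1 - 1047\right) - 267) = - (\left(-349\right) \left(-1046\right) - 267) = - (365054 - 267) = \left(-1\right) 364787 = -364787$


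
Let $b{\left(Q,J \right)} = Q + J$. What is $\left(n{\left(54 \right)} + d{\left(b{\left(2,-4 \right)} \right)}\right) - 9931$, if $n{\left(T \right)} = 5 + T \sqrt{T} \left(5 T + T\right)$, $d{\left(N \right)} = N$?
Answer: $-9928 + 52488 \sqrt{6} \approx 1.1864 \cdot 10^{5}$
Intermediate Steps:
$b{\left(Q,J \right)} = J + Q$
$n{\left(T \right)} = 5 + 6 T^{\frac{5}{2}}$ ($n{\left(T \right)} = 5 + T^{\frac{3}{2}} \cdot 6 T = 5 + 6 T^{\frac{5}{2}}$)
$\left(n{\left(54 \right)} + d{\left(b{\left(2,-4 \right)} \right)}\right) - 9931 = \left(\left(5 + 6 \cdot 54^{\frac{5}{2}}\right) + \left(-4 + 2\right)\right) - 9931 = \left(\left(5 + 6 \cdot 8748 \sqrt{6}\right) - 2\right) - 9931 = \left(\left(5 + 52488 \sqrt{6}\right) - 2\right) - 9931 = \left(3 + 52488 \sqrt{6}\right) - 9931 = -9928 + 52488 \sqrt{6}$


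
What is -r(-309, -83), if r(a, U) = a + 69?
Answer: 240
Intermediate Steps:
r(a, U) = 69 + a
-r(-309, -83) = -(69 - 309) = -1*(-240) = 240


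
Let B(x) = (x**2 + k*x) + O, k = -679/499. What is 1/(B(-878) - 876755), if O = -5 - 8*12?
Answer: -499/52283866 ≈ -9.5440e-6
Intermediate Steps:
k = -679/499 (k = -679*1/499 = -679/499 ≈ -1.3607)
O = -101 (O = -5 - 96 = -101)
B(x) = -101 + x**2 - 679*x/499 (B(x) = (x**2 - 679*x/499) - 101 = -101 + x**2 - 679*x/499)
1/(B(-878) - 876755) = 1/((-101 + (-878)**2 - 679/499*(-878)) - 876755) = 1/((-101 + 770884 + 596162/499) - 876755) = 1/(385216879/499 - 876755) = 1/(-52283866/499) = -499/52283866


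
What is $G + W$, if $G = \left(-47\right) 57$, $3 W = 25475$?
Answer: $\frac{17438}{3} \approx 5812.7$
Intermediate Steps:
$W = \frac{25475}{3}$ ($W = \frac{1}{3} \cdot 25475 = \frac{25475}{3} \approx 8491.7$)
$G = -2679$
$G + W = -2679 + \frac{25475}{3} = \frac{17438}{3}$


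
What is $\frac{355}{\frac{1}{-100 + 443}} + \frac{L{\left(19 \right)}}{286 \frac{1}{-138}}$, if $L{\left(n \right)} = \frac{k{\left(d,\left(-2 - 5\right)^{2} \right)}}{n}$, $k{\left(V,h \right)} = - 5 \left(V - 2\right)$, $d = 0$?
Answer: $\frac{330834815}{2717} \approx 1.2176 \cdot 10^{5}$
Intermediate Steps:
$k{\left(V,h \right)} = 10 - 5 V$ ($k{\left(V,h \right)} = - 5 \left(-2 + V\right) = 10 - 5 V$)
$L{\left(n \right)} = \frac{10}{n}$ ($L{\left(n \right)} = \frac{10 - 0}{n} = \frac{10 + 0}{n} = \frac{10}{n}$)
$\frac{355}{\frac{1}{-100 + 443}} + \frac{L{\left(19 \right)}}{286 \frac{1}{-138}} = \frac{355}{\frac{1}{-100 + 443}} + \frac{10 \cdot \frac{1}{19}}{286 \frac{1}{-138}} = \frac{355}{\frac{1}{343}} + \frac{10 \cdot \frac{1}{19}}{286 \left(- \frac{1}{138}\right)} = 355 \frac{1}{\frac{1}{343}} + \frac{10}{19 \left(- \frac{143}{69}\right)} = 355 \cdot 343 + \frac{10}{19} \left(- \frac{69}{143}\right) = 121765 - \frac{690}{2717} = \frac{330834815}{2717}$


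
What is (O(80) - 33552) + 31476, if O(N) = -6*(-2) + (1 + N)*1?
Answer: -1983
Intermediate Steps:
O(N) = 13 + N (O(N) = 12 + (1 + N) = 13 + N)
(O(80) - 33552) + 31476 = ((13 + 80) - 33552) + 31476 = (93 - 33552) + 31476 = -33459 + 31476 = -1983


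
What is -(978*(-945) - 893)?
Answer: 925103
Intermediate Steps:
-(978*(-945) - 893) = -(-924210 - 893) = -1*(-925103) = 925103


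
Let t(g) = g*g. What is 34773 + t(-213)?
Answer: 80142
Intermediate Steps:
t(g) = g²
34773 + t(-213) = 34773 + (-213)² = 34773 + 45369 = 80142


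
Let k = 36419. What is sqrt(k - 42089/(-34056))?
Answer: sqrt(1173349865138)/5676 ≈ 190.84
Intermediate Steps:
sqrt(k - 42089/(-34056)) = sqrt(36419 - 42089/(-34056)) = sqrt(36419 - 42089*(-1/34056)) = sqrt(36419 + 42089/34056) = sqrt(1240327553/34056) = sqrt(1173349865138)/5676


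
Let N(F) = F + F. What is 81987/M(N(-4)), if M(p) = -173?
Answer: -81987/173 ≈ -473.91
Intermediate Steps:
N(F) = 2*F
81987/M(N(-4)) = 81987/(-173) = 81987*(-1/173) = -81987/173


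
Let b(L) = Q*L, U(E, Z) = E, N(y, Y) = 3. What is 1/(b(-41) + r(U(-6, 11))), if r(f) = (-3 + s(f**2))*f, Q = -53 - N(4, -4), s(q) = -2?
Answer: 1/2326 ≈ 0.00042992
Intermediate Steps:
Q = -56 (Q = -53 - 1*3 = -53 - 3 = -56)
b(L) = -56*L
r(f) = -5*f (r(f) = (-3 - 2)*f = -5*f)
1/(b(-41) + r(U(-6, 11))) = 1/(-56*(-41) - 5*(-6)) = 1/(2296 + 30) = 1/2326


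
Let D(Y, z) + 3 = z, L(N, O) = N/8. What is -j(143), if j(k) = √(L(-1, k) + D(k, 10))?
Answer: -√110/4 ≈ -2.6220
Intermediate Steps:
L(N, O) = N/8 (L(N, O) = N*(⅛) = N/8)
D(Y, z) = -3 + z
j(k) = √110/4 (j(k) = √((⅛)*(-1) + (-3 + 10)) = √(-⅛ + 7) = √(55/8) = √110/4)
-j(143) = -√110/4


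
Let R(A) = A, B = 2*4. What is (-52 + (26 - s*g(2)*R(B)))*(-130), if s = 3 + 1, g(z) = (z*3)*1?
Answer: 28340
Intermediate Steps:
B = 8
g(z) = 3*z (g(z) = (3*z)*1 = 3*z)
s = 4
(-52 + (26 - s*g(2)*R(B)))*(-130) = (-52 + (26 - 4*(3*2)*8))*(-130) = (-52 + (26 - 4*6*8))*(-130) = (-52 + (26 - 24*8))*(-130) = (-52 + (26 - 1*192))*(-130) = (-52 + (26 - 192))*(-130) = (-52 - 166)*(-130) = -218*(-130) = 28340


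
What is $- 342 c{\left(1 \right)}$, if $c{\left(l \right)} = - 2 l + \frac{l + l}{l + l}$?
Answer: $342$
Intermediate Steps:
$c{\left(l \right)} = 1 - 2 l$ ($c{\left(l \right)} = - 2 l + \frac{2 l}{2 l} = - 2 l + 2 l \frac{1}{2 l} = - 2 l + 1 = 1 - 2 l$)
$- 342 c{\left(1 \right)} = - 342 \left(1 - 2\right) = \left(-342\right) \left(-1\right) = 342$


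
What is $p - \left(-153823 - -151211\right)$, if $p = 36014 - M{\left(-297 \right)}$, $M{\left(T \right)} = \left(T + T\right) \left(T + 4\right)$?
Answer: $-135416$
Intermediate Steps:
$M{\left(T \right)} = 2 T \left(4 + T\right)$
$p = -138028$ ($p = 36014 - 2 \left(-297\right) \left(4 - 297\right) = 36014 - 2 \left(-297\right) \left(-293\right) = 36014 - 174042 = -138028$)
$p - \left(-153823 - -151211\right) = -138028 - \left(-153823 - -151211\right) = -138028 - \left(-153823 + 151211\right) = -138028 - -2612 = -138028 + 2612 = -135416$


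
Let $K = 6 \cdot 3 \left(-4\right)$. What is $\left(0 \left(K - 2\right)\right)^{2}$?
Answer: $0$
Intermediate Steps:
$K = -72$ ($K = 18 \left(-4\right) = -72$)
$\left(0 \left(K - 2\right)\right)^{2} = \left(0 \left(-72 - 2\right)\right)^{2} = \left(0 \left(-74\right)\right)^{2} = 0^{2} = 0$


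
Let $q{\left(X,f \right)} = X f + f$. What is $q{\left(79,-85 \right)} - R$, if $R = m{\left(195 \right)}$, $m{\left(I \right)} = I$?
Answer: $-6995$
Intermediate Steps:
$q{\left(X,f \right)} = f + X f$
$R = 195$
$q{\left(79,-85 \right)} - R = - 85 \left(1 + 79\right) - 195 = \left(-85\right) 80 - 195 = -6800 - 195 = -6995$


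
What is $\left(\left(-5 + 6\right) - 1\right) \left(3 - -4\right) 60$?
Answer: $0$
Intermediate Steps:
$\left(\left(-5 + 6\right) - 1\right) \left(3 - -4\right) 60 = \left(1 - 1\right) \left(3 + 4\right) 60 = 0 \cdot 7 \cdot 60 = 0 \cdot 60 = 0$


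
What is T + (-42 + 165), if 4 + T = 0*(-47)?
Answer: 119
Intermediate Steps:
T = -4 (T = -4 + 0*(-47) = -4 + 0 = -4)
T + (-42 + 165) = -4 + (-42 + 165) = -4 + 123 = 119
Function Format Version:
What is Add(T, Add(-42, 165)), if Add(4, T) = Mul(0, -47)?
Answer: 119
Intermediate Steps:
T = -4 (T = Add(-4, Mul(0, -47)) = Add(-4, 0) = -4)
Add(T, Add(-42, 165)) = Add(-4, Add(-42, 165)) = Add(-4, 123) = 119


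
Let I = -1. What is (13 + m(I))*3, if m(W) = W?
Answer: 36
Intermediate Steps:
(13 + m(I))*3 = (13 - 1)*3 = 12*3 = 36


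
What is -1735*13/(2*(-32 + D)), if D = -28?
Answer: 4511/24 ≈ 187.96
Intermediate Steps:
-1735*13/(2*(-32 + D)) = -1735*13/(2*(-32 - 28)) = -1735/(-2*(-1/13)*(-60)) = -1735/((2/13)*(-60)) = -1735/(-120/13) = -1735*(-13/120) = 4511/24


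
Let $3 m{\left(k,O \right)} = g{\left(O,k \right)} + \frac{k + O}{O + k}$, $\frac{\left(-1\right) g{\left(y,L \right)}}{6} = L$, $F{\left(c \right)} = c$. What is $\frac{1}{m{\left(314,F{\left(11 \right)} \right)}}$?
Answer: $- \frac{3}{1883} \approx -0.0015932$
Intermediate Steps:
$g{\left(y,L \right)} = - 6 L$
$m{\left(k,O \right)} = \frac{1}{3} - 2 k$ ($m{\left(k,O \right)} = \frac{- 6 k + \frac{k + O}{O + k}}{3} = \frac{- 6 k + \frac{O + k}{O + k}}{3} = \frac{- 6 k + 1}{3} = \frac{1 - 6 k}{3} = \frac{1}{3} - 2 k$)
$\frac{1}{m{\left(314,F{\left(11 \right)} \right)}} = \frac{1}{\frac{1}{3} - 628} = \frac{1}{- \frac{1883}{3}} = - \frac{3}{1883}$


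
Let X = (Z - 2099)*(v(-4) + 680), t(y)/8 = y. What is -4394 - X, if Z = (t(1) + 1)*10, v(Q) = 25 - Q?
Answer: 1419987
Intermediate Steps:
t(y) = 8*y
Z = 90 (Z = (8*1 + 1)*10 = (8 + 1)*10 = 9*10 = 90)
X = -1424381 (X = (90 - 2099)*((25 - 1*(-4)) + 680) = -2009*((25 + 4) + 680) = -2009*(29 + 680) = -2009*709 = -1424381)
-4394 - X = -4394 - 1*(-1424381) = -4394 + 1424381 = 1419987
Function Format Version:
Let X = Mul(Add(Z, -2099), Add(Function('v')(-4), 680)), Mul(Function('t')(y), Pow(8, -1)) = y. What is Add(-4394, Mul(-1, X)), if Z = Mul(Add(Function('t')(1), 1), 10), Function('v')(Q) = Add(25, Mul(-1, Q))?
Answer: 1419987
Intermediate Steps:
Function('t')(y) = Mul(8, y)
Z = 90 (Z = Mul(Add(Mul(8, 1), 1), 10) = Mul(Add(8, 1), 10) = Mul(9, 10) = 90)
X = -1424381 (X = Mul(Add(90, -2099), Add(Add(25, Mul(-1, -4)), 680)) = Mul(-2009, Add(Add(25, 4), 680)) = Mul(-2009, Add(29, 680)) = Mul(-2009, 709) = -1424381)
Add(-4394, Mul(-1, X)) = Add(-4394, Mul(-1, -1424381)) = Add(-4394, 1424381) = 1419987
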